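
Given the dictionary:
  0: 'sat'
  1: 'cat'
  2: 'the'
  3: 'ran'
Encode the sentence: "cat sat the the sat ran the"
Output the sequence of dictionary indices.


Look up each word in the dictionary:
  'cat' -> 1
  'sat' -> 0
  'the' -> 2
  'the' -> 2
  'sat' -> 0
  'ran' -> 3
  'the' -> 2

Encoded: [1, 0, 2, 2, 0, 3, 2]


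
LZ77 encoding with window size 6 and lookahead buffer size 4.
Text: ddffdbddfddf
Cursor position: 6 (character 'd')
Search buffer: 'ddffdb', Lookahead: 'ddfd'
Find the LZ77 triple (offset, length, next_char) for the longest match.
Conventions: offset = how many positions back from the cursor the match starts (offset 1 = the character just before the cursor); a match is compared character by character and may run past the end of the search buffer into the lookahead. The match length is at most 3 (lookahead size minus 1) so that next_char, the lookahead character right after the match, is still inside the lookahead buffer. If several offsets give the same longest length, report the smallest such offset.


Try each offset into the search buffer:
  offset=1 (pos 5, char 'b'): match length 0
  offset=2 (pos 4, char 'd'): match length 1
  offset=3 (pos 3, char 'f'): match length 0
  offset=4 (pos 2, char 'f'): match length 0
  offset=5 (pos 1, char 'd'): match length 1
  offset=6 (pos 0, char 'd'): match length 3
Longest match has length 3 at offset 6.
next_char = character at position 6 + 3 = 9 -> 'd'

Best match: offset=6, length=3 (matching 'ddf' starting at position 0)
LZ77 triple: (6, 3, 'd')


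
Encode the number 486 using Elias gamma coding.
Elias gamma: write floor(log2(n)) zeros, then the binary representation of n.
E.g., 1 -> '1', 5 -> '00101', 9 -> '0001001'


num_bits = floor(log2(486)) + 1 = 9
leading_zeros = num_bits - 1 = 8
binary(486) = 111100110

Elias gamma(486) = '00000000' + '111100110' = 00000000111100110 (17 bits)


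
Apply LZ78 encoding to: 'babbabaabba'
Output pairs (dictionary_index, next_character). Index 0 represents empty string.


LZ78 encoding steps:
Dictionary: {0: ''}
Step 1: w='' (idx 0), next='b' -> output (0, 'b'), add 'b' as idx 1
Step 2: w='' (idx 0), next='a' -> output (0, 'a'), add 'a' as idx 2
Step 3: w='b' (idx 1), next='b' -> output (1, 'b'), add 'bb' as idx 3
Step 4: w='a' (idx 2), next='b' -> output (2, 'b'), add 'ab' as idx 4
Step 5: w='a' (idx 2), next='a' -> output (2, 'a'), add 'aa' as idx 5
Step 6: w='bb' (idx 3), next='a' -> output (3, 'a'), add 'bba' as idx 6


Encoded: [(0, 'b'), (0, 'a'), (1, 'b'), (2, 'b'), (2, 'a'), (3, 'a')]


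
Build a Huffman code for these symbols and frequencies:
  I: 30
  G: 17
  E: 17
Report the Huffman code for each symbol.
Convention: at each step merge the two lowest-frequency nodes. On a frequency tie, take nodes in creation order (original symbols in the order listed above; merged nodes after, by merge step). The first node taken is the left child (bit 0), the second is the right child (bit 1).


Huffman tree construction:
Step 1: Merge G(17) + E(17) = 34
Step 2: Merge I(30) + (G+E)(34) = 64
Read each symbol's code off the tree from the root (left child = 0, right child = 1).

Codes:
  I: 0 (length 1)
  G: 10 (length 2)
  E: 11 (length 2)
Average code length: 98/64 = 1.5313 bits/symbol


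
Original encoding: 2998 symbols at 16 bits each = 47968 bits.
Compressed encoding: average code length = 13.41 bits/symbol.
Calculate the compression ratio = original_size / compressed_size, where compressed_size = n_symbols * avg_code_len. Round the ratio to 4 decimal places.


original_size = n_symbols * orig_bits = 2998 * 16 = 47968 bits
compressed_size = n_symbols * avg_code_len = 2998 * 13.41 = 40203.18 bits
ratio = original_size / compressed_size = 47968 / 40203.18 = 1.1931

Compression ratio = 1.1931


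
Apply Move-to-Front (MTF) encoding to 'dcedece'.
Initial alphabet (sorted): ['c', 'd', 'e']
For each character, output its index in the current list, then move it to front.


MTF encoding:
'd': index 1 in ['c', 'd', 'e'] -> ['d', 'c', 'e']
'c': index 1 in ['d', 'c', 'e'] -> ['c', 'd', 'e']
'e': index 2 in ['c', 'd', 'e'] -> ['e', 'c', 'd']
'd': index 2 in ['e', 'c', 'd'] -> ['d', 'e', 'c']
'e': index 1 in ['d', 'e', 'c'] -> ['e', 'd', 'c']
'c': index 2 in ['e', 'd', 'c'] -> ['c', 'e', 'd']
'e': index 1 in ['c', 'e', 'd'] -> ['e', 'c', 'd']


Output: [1, 1, 2, 2, 1, 2, 1]


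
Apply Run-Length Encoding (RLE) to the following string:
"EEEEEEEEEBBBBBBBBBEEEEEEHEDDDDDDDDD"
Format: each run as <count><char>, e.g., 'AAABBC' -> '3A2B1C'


Scanning runs left to right:
  i=0: run of 'E' x 9 -> '9E'
  i=9: run of 'B' x 9 -> '9B'
  i=18: run of 'E' x 6 -> '6E'
  i=24: run of 'H' x 1 -> '1H'
  i=25: run of 'E' x 1 -> '1E'
  i=26: run of 'D' x 9 -> '9D'

RLE = 9E9B6E1H1E9D


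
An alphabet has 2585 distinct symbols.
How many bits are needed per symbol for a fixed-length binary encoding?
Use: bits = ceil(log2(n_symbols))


log2(2585) = 11.3359
Bracket: 2^11 = 2048 < 2585 <= 2^12 = 4096
So ceil(log2(2585)) = 12

bits = ceil(log2(2585)) = ceil(11.3359) = 12 bits


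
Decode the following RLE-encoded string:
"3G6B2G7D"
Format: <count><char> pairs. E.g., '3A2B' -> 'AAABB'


Expanding each <count><char> pair:
  3G -> 'GGG'
  6B -> 'BBBBBB'
  2G -> 'GG'
  7D -> 'DDDDDDD'

Decoded = GGGBBBBBBGGDDDDDDD


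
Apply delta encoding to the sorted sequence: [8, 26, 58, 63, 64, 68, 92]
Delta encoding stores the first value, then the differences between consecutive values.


First value: 8
Deltas:
  26 - 8 = 18
  58 - 26 = 32
  63 - 58 = 5
  64 - 63 = 1
  68 - 64 = 4
  92 - 68 = 24


Delta encoded: [8, 18, 32, 5, 1, 4, 24]


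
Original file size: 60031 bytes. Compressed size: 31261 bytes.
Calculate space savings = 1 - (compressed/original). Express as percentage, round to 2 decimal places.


ratio = compressed/original = 31261/60031 = 0.520748
savings = 1 - ratio = 1 - 0.520748 = 0.479252
as a percentage: 0.479252 * 100 = 47.93%

Space savings = 1 - 31261/60031 = 47.93%


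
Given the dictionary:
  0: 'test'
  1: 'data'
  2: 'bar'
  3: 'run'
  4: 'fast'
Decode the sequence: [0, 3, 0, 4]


Look up each index in the dictionary:
  0 -> 'test'
  3 -> 'run'
  0 -> 'test'
  4 -> 'fast'

Decoded: "test run test fast"


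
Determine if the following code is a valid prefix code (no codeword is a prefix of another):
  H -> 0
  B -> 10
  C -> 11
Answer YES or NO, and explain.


Checking each pair (does one codeword prefix another?):
  H='0' vs B='10': no prefix
  H='0' vs C='11': no prefix
  B='10' vs H='0': no prefix
  B='10' vs C='11': no prefix
  C='11' vs H='0': no prefix
  C='11' vs B='10': no prefix
No violation found over all pairs.

YES -- this is a valid prefix code. No codeword is a prefix of any other codeword.


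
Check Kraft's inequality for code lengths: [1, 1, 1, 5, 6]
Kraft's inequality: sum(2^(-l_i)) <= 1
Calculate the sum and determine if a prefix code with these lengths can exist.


Sum = 2^(-1) + 2^(-1) + 2^(-1) + 2^(-5) + 2^(-6)
    = 0.5 + 0.5 + 0.5 + 0.03125 + 0.015625
    = 99/64 = 1.546875
Since 1.546875 > 1, Kraft's inequality is NOT satisfied.
A prefix code with these lengths CANNOT exist.

Kraft sum = 1.546875. Not satisfied.


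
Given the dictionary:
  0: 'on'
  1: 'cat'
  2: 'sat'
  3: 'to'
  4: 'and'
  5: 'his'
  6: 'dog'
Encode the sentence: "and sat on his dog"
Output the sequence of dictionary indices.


Look up each word in the dictionary:
  'and' -> 4
  'sat' -> 2
  'on' -> 0
  'his' -> 5
  'dog' -> 6

Encoded: [4, 2, 0, 5, 6]


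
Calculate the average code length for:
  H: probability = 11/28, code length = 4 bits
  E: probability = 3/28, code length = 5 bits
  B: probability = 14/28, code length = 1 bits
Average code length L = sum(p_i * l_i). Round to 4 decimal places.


Weighted contributions p_i * l_i:
  H: (11/28) * 4 = 44/28
  E: (3/28) * 5 = 15/28
  B: (14/28) * 1 = 14/28
Sum = (44 + 15 + 14)/28 = 73/28

L = 73/28 = 2.6071 bits/symbol


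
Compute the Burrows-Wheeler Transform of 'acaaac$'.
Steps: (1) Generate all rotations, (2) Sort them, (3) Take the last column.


Rotations (sorted):
  0: $acaaac -> last char: c
  1: aaac$ac -> last char: c
  2: aac$aca -> last char: a
  3: ac$acaa -> last char: a
  4: acaaac$ -> last char: $
  5: c$acaaa -> last char: a
  6: caaac$a -> last char: a


BWT = ccaa$aa


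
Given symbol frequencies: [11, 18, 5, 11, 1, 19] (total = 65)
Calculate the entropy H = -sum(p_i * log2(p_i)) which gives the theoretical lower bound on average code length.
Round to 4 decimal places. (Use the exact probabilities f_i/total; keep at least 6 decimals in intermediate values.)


Per-symbol terms -p_i * log2(p_i) with p_i = f_i/65:
  p = 11/65 = 0.169231: log2(p) = -2.562936, -p*log2(p) = 0.433728
  p = 18/65 = 0.276923: log2(p) = -1.852443, -p*log2(p) = 0.512984
  p = 5/65 = 0.076923: log2(p) = -3.700440, -p*log2(p) = 0.284649
  p = 11/65 = 0.169231: log2(p) = -2.562936, -p*log2(p) = 0.433728
  p = 1/65 = 0.015385: log2(p) = -6.022368, -p*log2(p) = 0.092652
  p = 19/65 = 0.292308: log2(p) = -1.774440, -p*log2(p) = 0.518683
H = 0.433728 + 0.512984 + 0.284649 + 0.433728 + 0.092652 + 0.518683 = 2.276424

H = 2.2764 bits/symbol


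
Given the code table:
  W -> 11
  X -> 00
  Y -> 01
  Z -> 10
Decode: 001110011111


Decoding:
00 -> X
11 -> W
10 -> Z
01 -> Y
11 -> W
11 -> W


Result: XWZYWW


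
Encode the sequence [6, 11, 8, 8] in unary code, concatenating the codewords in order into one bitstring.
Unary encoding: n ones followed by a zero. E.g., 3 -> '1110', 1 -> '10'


Encode each number as n ones followed by a terminating 0:
  6 -> 1111110 (7 bits)
  11 -> 111111111110 (12 bits)
  8 -> 111111110 (9 bits)
  8 -> 111111110 (9 bits)
Total length = 7 + 12 + 9 + 9 = 37 bits.

Unary([6, 11, 8, 8]) = 1111110111111111110111111110111111110 (37 bits)


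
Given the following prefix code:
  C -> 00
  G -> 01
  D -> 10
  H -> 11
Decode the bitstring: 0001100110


Decoding step by step:
Bits 00 -> C
Bits 01 -> G
Bits 10 -> D
Bits 01 -> G
Bits 10 -> D


Decoded message: CGDGD


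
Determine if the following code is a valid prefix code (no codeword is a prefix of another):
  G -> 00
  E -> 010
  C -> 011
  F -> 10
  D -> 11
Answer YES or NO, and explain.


Checking each pair (does one codeword prefix another?):
  G='00' vs E='010': no prefix
  G='00' vs C='011': no prefix
  G='00' vs F='10': no prefix
  G='00' vs D='11': no prefix
  E='010' vs G='00': no prefix
  E='010' vs C='011': no prefix
  E='010' vs F='10': no prefix
  E='010' vs D='11': no prefix
  C='011' vs G='00': no prefix
  C='011' vs E='010': no prefix
  C='011' vs F='10': no prefix
  C='011' vs D='11': no prefix
  F='10' vs G='00': no prefix
  F='10' vs E='010': no prefix
  F='10' vs C='011': no prefix
  F='10' vs D='11': no prefix
  D='11' vs G='00': no prefix
  D='11' vs E='010': no prefix
  D='11' vs C='011': no prefix
  D='11' vs F='10': no prefix
No violation found over all pairs.

YES -- this is a valid prefix code. No codeword is a prefix of any other codeword.


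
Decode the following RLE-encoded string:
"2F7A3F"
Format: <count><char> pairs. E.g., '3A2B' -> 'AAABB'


Expanding each <count><char> pair:
  2F -> 'FF'
  7A -> 'AAAAAAA'
  3F -> 'FFF'

Decoded = FFAAAAAAAFFF


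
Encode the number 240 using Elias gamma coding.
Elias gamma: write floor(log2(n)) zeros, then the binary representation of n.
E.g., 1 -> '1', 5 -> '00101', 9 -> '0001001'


num_bits = floor(log2(240)) + 1 = 8
leading_zeros = num_bits - 1 = 7
binary(240) = 11110000

Elias gamma(240) = '0000000' + '11110000' = 000000011110000 (15 bits)


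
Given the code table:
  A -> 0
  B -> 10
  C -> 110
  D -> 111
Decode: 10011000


Decoding:
10 -> B
0 -> A
110 -> C
0 -> A
0 -> A


Result: BACAA


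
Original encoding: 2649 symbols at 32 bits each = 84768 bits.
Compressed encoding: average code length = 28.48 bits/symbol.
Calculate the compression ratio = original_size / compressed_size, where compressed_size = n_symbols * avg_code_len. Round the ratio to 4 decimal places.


original_size = n_symbols * orig_bits = 2649 * 32 = 84768 bits
compressed_size = n_symbols * avg_code_len = 2649 * 28.48 = 75443.52 bits
ratio = original_size / compressed_size = 84768 / 75443.52 = 1.1236

Compression ratio = 1.1236


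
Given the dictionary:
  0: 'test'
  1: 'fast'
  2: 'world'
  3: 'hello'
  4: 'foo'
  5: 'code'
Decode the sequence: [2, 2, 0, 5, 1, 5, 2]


Look up each index in the dictionary:
  2 -> 'world'
  2 -> 'world'
  0 -> 'test'
  5 -> 'code'
  1 -> 'fast'
  5 -> 'code'
  2 -> 'world'

Decoded: "world world test code fast code world"


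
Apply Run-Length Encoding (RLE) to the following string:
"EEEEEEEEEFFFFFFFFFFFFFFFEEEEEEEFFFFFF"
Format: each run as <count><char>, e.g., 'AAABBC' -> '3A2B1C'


Scanning runs left to right:
  i=0: run of 'E' x 9 -> '9E'
  i=9: run of 'F' x 15 -> '15F'
  i=24: run of 'E' x 7 -> '7E'
  i=31: run of 'F' x 6 -> '6F'

RLE = 9E15F7E6F


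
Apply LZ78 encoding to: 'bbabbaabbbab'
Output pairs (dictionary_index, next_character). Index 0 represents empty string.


LZ78 encoding steps:
Dictionary: {0: ''}
Step 1: w='' (idx 0), next='b' -> output (0, 'b'), add 'b' as idx 1
Step 2: w='b' (idx 1), next='a' -> output (1, 'a'), add 'ba' as idx 2
Step 3: w='b' (idx 1), next='b' -> output (1, 'b'), add 'bb' as idx 3
Step 4: w='' (idx 0), next='a' -> output (0, 'a'), add 'a' as idx 4
Step 5: w='a' (idx 4), next='b' -> output (4, 'b'), add 'ab' as idx 5
Step 6: w='bb' (idx 3), next='a' -> output (3, 'a'), add 'bba' as idx 6
Step 7: w='b' (idx 1), end of input -> output (1, '')


Encoded: [(0, 'b'), (1, 'a'), (1, 'b'), (0, 'a'), (4, 'b'), (3, 'a'), (1, '')]


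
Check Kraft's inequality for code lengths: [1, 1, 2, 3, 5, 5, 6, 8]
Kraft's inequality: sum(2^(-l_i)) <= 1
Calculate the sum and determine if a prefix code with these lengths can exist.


Sum = 2^(-1) + 2^(-1) + 2^(-2) + 2^(-3) + 2^(-5) + 2^(-5) + 2^(-6) + 2^(-8)
    = 0.5 + 0.5 + 0.25 + 0.125 + 0.03125 + 0.03125 + 0.015625 + 0.00390625
    = 373/256 = 1.45703125
Since 1.45703125 > 1, Kraft's inequality is NOT satisfied.
A prefix code with these lengths CANNOT exist.

Kraft sum = 1.45703125. Not satisfied.


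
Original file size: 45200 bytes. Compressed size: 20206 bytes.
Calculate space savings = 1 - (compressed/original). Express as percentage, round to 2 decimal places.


ratio = compressed/original = 20206/45200 = 0.447035
savings = 1 - ratio = 1 - 0.447035 = 0.552965
as a percentage: 0.552965 * 100 = 55.3%

Space savings = 1 - 20206/45200 = 55.3%


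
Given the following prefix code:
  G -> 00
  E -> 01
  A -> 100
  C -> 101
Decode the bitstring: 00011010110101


Decoding step by step:
Bits 00 -> G
Bits 01 -> E
Bits 101 -> C
Bits 01 -> E
Bits 101 -> C
Bits 01 -> E


Decoded message: GECECE


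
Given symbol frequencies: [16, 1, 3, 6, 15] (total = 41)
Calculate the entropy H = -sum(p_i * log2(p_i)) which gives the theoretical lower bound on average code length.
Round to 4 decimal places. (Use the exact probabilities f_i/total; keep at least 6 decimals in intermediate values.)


Per-symbol terms -p_i * log2(p_i) with p_i = f_i/41:
  p = 16/41 = 0.390244: log2(p) = -1.357552, -p*log2(p) = 0.529776
  p = 1/41 = 0.024390: log2(p) = -5.357552, -p*log2(p) = 0.130672
  p = 3/41 = 0.073171: log2(p) = -3.772590, -p*log2(p) = 0.276043
  p = 6/41 = 0.146341: log2(p) = -2.772590, -p*log2(p) = 0.405745
  p = 15/41 = 0.365854: log2(p) = -1.450661, -p*log2(p) = 0.530730
H = 0.529776 + 0.130672 + 0.276043 + 0.405745 + 0.530730 = 1.872966

H = 1.873 bits/symbol


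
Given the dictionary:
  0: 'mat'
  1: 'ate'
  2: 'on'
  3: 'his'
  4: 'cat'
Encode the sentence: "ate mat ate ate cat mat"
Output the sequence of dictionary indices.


Look up each word in the dictionary:
  'ate' -> 1
  'mat' -> 0
  'ate' -> 1
  'ate' -> 1
  'cat' -> 4
  'mat' -> 0

Encoded: [1, 0, 1, 1, 4, 0]


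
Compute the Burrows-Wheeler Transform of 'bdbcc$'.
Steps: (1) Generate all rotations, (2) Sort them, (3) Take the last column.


Rotations (sorted):
  0: $bdbcc -> last char: c
  1: bcc$bd -> last char: d
  2: bdbcc$ -> last char: $
  3: c$bdbc -> last char: c
  4: cc$bdb -> last char: b
  5: dbcc$b -> last char: b


BWT = cd$cbb


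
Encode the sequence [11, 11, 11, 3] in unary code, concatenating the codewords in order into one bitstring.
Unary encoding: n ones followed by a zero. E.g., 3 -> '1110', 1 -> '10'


Encode each number as n ones followed by a terminating 0:
  11 -> 111111111110 (12 bits)
  11 -> 111111111110 (12 bits)
  11 -> 111111111110 (12 bits)
  3 -> 1110 (4 bits)
Total length = 12 + 12 + 12 + 4 = 40 bits.

Unary([11, 11, 11, 3]) = 1111111111101111111111101111111111101110 (40 bits)


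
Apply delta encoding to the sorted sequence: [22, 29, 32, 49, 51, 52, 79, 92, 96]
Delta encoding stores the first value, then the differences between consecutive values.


First value: 22
Deltas:
  29 - 22 = 7
  32 - 29 = 3
  49 - 32 = 17
  51 - 49 = 2
  52 - 51 = 1
  79 - 52 = 27
  92 - 79 = 13
  96 - 92 = 4


Delta encoded: [22, 7, 3, 17, 2, 1, 27, 13, 4]


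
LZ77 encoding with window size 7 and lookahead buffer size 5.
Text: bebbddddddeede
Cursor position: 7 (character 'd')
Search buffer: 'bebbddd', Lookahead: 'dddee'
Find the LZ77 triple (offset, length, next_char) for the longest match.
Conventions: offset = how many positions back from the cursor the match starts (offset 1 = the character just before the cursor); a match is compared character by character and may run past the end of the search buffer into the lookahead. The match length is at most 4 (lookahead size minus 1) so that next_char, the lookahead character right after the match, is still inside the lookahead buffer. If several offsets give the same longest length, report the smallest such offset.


Try each offset into the search buffer:
  offset=1 (pos 6, char 'd'): match length 3
  offset=2 (pos 5, char 'd'): match length 3
  offset=3 (pos 4, char 'd'): match length 3
  offset=4 (pos 3, char 'b'): match length 0
  offset=5 (pos 2, char 'b'): match length 0
  offset=6 (pos 1, char 'e'): match length 0
  offset=7 (pos 0, char 'b'): match length 0
Longest match has length 3, found at offsets 1, 2, 3; take the smallest, offset 1.
next_char = character at position 7 + 3 = 10 -> 'e'

Best match: offset=1, length=3 (matching 'ddd' starting at position 6)
LZ77 triple: (1, 3, 'e')


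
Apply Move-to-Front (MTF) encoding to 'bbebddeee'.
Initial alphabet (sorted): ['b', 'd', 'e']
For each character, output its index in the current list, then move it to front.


MTF encoding:
'b': index 0 in ['b', 'd', 'e'] -> ['b', 'd', 'e']
'b': index 0 in ['b', 'd', 'e'] -> ['b', 'd', 'e']
'e': index 2 in ['b', 'd', 'e'] -> ['e', 'b', 'd']
'b': index 1 in ['e', 'b', 'd'] -> ['b', 'e', 'd']
'd': index 2 in ['b', 'e', 'd'] -> ['d', 'b', 'e']
'd': index 0 in ['d', 'b', 'e'] -> ['d', 'b', 'e']
'e': index 2 in ['d', 'b', 'e'] -> ['e', 'd', 'b']
'e': index 0 in ['e', 'd', 'b'] -> ['e', 'd', 'b']
'e': index 0 in ['e', 'd', 'b'] -> ['e', 'd', 'b']


Output: [0, 0, 2, 1, 2, 0, 2, 0, 0]


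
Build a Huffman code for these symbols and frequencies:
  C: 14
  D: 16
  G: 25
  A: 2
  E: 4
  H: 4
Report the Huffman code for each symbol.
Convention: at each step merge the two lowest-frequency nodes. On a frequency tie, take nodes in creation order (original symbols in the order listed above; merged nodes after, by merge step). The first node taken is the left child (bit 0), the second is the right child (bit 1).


Huffman tree construction:
Step 1: Merge A(2) + E(4) = 6
Step 2: Merge H(4) + (A+E)(6) = 10
Step 3: Merge (H+(A+E))(10) + C(14) = 24
Step 4: Merge D(16) + ((H+(A+E))+C)(24) = 40
Step 5: Merge G(25) + (D+((H+(A+E))+C))(40) = 65
Read each symbol's code off the tree from the root (left child = 0, right child = 1).

Codes:
  C: 111 (length 3)
  D: 10 (length 2)
  G: 0 (length 1)
  A: 11010 (length 5)
  E: 11011 (length 5)
  H: 1100 (length 4)
Average code length: 145/65 = 2.2308 bits/symbol


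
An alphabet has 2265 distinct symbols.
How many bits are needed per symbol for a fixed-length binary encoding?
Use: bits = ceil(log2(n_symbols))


log2(2265) = 11.1453
Bracket: 2^11 = 2048 < 2265 <= 2^12 = 4096
So ceil(log2(2265)) = 12

bits = ceil(log2(2265)) = ceil(11.1453) = 12 bits


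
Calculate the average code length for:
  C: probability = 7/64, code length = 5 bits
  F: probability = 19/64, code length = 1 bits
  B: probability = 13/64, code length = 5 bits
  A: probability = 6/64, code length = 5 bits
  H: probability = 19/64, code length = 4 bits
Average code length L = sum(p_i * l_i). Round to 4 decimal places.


Weighted contributions p_i * l_i:
  C: (7/64) * 5 = 35/64
  F: (19/64) * 1 = 19/64
  B: (13/64) * 5 = 65/64
  A: (6/64) * 5 = 30/64
  H: (19/64) * 4 = 76/64
Sum = (35 + 19 + 65 + 30 + 76)/64 = 225/64

L = 225/64 = 3.5156 bits/symbol


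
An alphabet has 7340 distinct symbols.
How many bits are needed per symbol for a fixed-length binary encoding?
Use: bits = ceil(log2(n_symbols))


log2(7340) = 12.8416
Bracket: 2^12 = 4096 < 7340 <= 2^13 = 8192
So ceil(log2(7340)) = 13

bits = ceil(log2(7340)) = ceil(12.8416) = 13 bits


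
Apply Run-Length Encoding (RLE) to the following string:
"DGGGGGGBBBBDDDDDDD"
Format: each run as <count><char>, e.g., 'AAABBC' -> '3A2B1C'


Scanning runs left to right:
  i=0: run of 'D' x 1 -> '1D'
  i=1: run of 'G' x 6 -> '6G'
  i=7: run of 'B' x 4 -> '4B'
  i=11: run of 'D' x 7 -> '7D'

RLE = 1D6G4B7D


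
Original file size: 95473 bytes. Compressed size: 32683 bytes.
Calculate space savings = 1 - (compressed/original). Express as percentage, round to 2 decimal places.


ratio = compressed/original = 32683/95473 = 0.342327
savings = 1 - ratio = 1 - 0.342327 = 0.657673
as a percentage: 0.657673 * 100 = 65.77%

Space savings = 1 - 32683/95473 = 65.77%


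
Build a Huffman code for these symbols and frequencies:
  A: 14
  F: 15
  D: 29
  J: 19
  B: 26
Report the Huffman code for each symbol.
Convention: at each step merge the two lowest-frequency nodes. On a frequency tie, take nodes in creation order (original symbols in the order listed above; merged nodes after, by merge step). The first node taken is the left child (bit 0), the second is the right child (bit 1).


Huffman tree construction:
Step 1: Merge A(14) + F(15) = 29
Step 2: Merge J(19) + B(26) = 45
Step 3: Merge D(29) + (A+F)(29) = 58
Step 4: Merge (J+B)(45) + (D+(A+F))(58) = 103
Read each symbol's code off the tree from the root (left child = 0, right child = 1).

Codes:
  A: 110 (length 3)
  F: 111 (length 3)
  D: 10 (length 2)
  J: 00 (length 2)
  B: 01 (length 2)
Average code length: 235/103 = 2.2816 bits/symbol


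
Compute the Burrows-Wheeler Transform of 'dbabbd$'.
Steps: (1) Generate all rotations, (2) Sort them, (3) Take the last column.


Rotations (sorted):
  0: $dbabbd -> last char: d
  1: abbd$db -> last char: b
  2: babbd$d -> last char: d
  3: bbd$dba -> last char: a
  4: bd$dbab -> last char: b
  5: d$dbabb -> last char: b
  6: dbabbd$ -> last char: $


BWT = dbdabb$


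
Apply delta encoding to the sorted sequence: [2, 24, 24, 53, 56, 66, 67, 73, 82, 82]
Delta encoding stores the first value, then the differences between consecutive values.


First value: 2
Deltas:
  24 - 2 = 22
  24 - 24 = 0
  53 - 24 = 29
  56 - 53 = 3
  66 - 56 = 10
  67 - 66 = 1
  73 - 67 = 6
  82 - 73 = 9
  82 - 82 = 0


Delta encoded: [2, 22, 0, 29, 3, 10, 1, 6, 9, 0]


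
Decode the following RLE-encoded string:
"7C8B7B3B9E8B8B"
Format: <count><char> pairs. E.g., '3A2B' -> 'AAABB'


Expanding each <count><char> pair:
  7C -> 'CCCCCCC'
  8B -> 'BBBBBBBB'
  7B -> 'BBBBBBB'
  3B -> 'BBB'
  9E -> 'EEEEEEEEE'
  8B -> 'BBBBBBBB'
  8B -> 'BBBBBBBB'

Decoded = CCCCCCCBBBBBBBBBBBBBBBBBBEEEEEEEEEBBBBBBBBBBBBBBBB


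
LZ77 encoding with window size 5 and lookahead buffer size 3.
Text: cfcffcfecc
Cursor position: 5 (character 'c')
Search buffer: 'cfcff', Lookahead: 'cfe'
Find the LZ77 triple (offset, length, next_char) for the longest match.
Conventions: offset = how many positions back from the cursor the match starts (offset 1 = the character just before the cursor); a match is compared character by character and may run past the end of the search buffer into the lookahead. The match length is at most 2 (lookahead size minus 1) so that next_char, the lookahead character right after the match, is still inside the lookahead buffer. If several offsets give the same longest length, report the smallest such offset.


Try each offset into the search buffer:
  offset=1 (pos 4, char 'f'): match length 0
  offset=2 (pos 3, char 'f'): match length 0
  offset=3 (pos 2, char 'c'): match length 2
  offset=4 (pos 1, char 'f'): match length 0
  offset=5 (pos 0, char 'c'): match length 2
Longest match has length 2, found at offsets 3, 5; take the smallest, offset 3.
next_char = character at position 5 + 2 = 7 -> 'e'

Best match: offset=3, length=2 (matching 'cf' starting at position 2)
LZ77 triple: (3, 2, 'e')


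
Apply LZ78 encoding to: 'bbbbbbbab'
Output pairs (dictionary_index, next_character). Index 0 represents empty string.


LZ78 encoding steps:
Dictionary: {0: ''}
Step 1: w='' (idx 0), next='b' -> output (0, 'b'), add 'b' as idx 1
Step 2: w='b' (idx 1), next='b' -> output (1, 'b'), add 'bb' as idx 2
Step 3: w='bb' (idx 2), next='b' -> output (2, 'b'), add 'bbb' as idx 3
Step 4: w='b' (idx 1), next='a' -> output (1, 'a'), add 'ba' as idx 4
Step 5: w='b' (idx 1), end of input -> output (1, '')


Encoded: [(0, 'b'), (1, 'b'), (2, 'b'), (1, 'a'), (1, '')]


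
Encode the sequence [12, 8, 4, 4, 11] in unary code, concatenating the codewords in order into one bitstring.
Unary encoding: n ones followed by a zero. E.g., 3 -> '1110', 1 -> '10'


Encode each number as n ones followed by a terminating 0:
  12 -> 1111111111110 (13 bits)
  8 -> 111111110 (9 bits)
  4 -> 11110 (5 bits)
  4 -> 11110 (5 bits)
  11 -> 111111111110 (12 bits)
Total length = 13 + 9 + 5 + 5 + 12 = 44 bits.

Unary([12, 8, 4, 4, 11]) = 11111111111101111111101111011110111111111110 (44 bits)


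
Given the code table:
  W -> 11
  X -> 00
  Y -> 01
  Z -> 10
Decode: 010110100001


Decoding:
01 -> Y
01 -> Y
10 -> Z
10 -> Z
00 -> X
01 -> Y


Result: YYZZXY


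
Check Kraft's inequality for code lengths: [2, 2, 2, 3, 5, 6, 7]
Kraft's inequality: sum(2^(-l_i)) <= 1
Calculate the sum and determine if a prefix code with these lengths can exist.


Sum = 2^(-2) + 2^(-2) + 2^(-2) + 2^(-3) + 2^(-5) + 2^(-6) + 2^(-7)
    = 0.25 + 0.25 + 0.25 + 0.125 + 0.03125 + 0.015625 + 0.0078125
    = 119/128 = 0.9296875
Since 0.9296875 <= 1, Kraft's inequality IS satisfied.
A prefix code with these lengths CAN exist.

Kraft sum = 0.9296875. Satisfied.


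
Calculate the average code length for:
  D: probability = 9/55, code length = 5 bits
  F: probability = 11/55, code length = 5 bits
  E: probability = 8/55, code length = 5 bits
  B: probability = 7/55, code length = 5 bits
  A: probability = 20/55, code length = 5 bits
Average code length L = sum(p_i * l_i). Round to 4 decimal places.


Weighted contributions p_i * l_i:
  D: (9/55) * 5 = 45/55
  F: (11/55) * 5 = 55/55
  E: (8/55) * 5 = 40/55
  B: (7/55) * 5 = 35/55
  A: (20/55) * 5 = 100/55
Sum = (45 + 55 + 40 + 35 + 100)/55 = 275/55

L = 275/55 = 5.0000 bits/symbol


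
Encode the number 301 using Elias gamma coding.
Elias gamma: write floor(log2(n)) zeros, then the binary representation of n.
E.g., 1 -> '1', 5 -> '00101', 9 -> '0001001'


num_bits = floor(log2(301)) + 1 = 9
leading_zeros = num_bits - 1 = 8
binary(301) = 100101101

Elias gamma(301) = '00000000' + '100101101' = 00000000100101101 (17 bits)


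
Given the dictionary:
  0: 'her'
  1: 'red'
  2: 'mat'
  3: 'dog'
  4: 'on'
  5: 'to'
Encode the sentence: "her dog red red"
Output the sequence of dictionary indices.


Look up each word in the dictionary:
  'her' -> 0
  'dog' -> 3
  'red' -> 1
  'red' -> 1

Encoded: [0, 3, 1, 1]


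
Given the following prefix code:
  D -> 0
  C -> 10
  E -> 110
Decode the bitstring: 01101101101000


Decoding step by step:
Bits 0 -> D
Bits 110 -> E
Bits 110 -> E
Bits 110 -> E
Bits 10 -> C
Bits 0 -> D
Bits 0 -> D


Decoded message: DEEECDD


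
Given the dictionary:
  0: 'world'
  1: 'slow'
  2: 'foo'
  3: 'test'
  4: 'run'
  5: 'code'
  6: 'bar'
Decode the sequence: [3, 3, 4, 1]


Look up each index in the dictionary:
  3 -> 'test'
  3 -> 'test'
  4 -> 'run'
  1 -> 'slow'

Decoded: "test test run slow"


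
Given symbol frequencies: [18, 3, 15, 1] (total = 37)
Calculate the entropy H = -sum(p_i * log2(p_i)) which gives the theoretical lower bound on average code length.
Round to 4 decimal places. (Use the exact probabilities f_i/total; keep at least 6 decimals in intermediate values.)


Per-symbol terms -p_i * log2(p_i) with p_i = f_i/37:
  p = 18/37 = 0.486486: log2(p) = -1.039528, -p*log2(p) = 0.505717
  p = 3/37 = 0.081081: log2(p) = -3.624491, -p*log2(p) = 0.293878
  p = 15/37 = 0.405405: log2(p) = -1.302563, -p*log2(p) = 0.528066
  p = 1/37 = 0.027027: log2(p) = -5.209453, -p*log2(p) = 0.140796
H = 0.505717 + 0.293878 + 0.528066 + 0.140796 = 1.468457

H = 1.4685 bits/symbol


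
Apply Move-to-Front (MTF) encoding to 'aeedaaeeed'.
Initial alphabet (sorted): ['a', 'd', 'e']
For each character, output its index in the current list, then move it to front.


MTF encoding:
'a': index 0 in ['a', 'd', 'e'] -> ['a', 'd', 'e']
'e': index 2 in ['a', 'd', 'e'] -> ['e', 'a', 'd']
'e': index 0 in ['e', 'a', 'd'] -> ['e', 'a', 'd']
'd': index 2 in ['e', 'a', 'd'] -> ['d', 'e', 'a']
'a': index 2 in ['d', 'e', 'a'] -> ['a', 'd', 'e']
'a': index 0 in ['a', 'd', 'e'] -> ['a', 'd', 'e']
'e': index 2 in ['a', 'd', 'e'] -> ['e', 'a', 'd']
'e': index 0 in ['e', 'a', 'd'] -> ['e', 'a', 'd']
'e': index 0 in ['e', 'a', 'd'] -> ['e', 'a', 'd']
'd': index 2 in ['e', 'a', 'd'] -> ['d', 'e', 'a']


Output: [0, 2, 0, 2, 2, 0, 2, 0, 0, 2]


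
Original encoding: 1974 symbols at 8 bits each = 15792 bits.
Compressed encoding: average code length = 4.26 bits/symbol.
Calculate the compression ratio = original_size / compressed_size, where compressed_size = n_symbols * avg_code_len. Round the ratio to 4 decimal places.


original_size = n_symbols * orig_bits = 1974 * 8 = 15792 bits
compressed_size = n_symbols * avg_code_len = 1974 * 4.26 = 8409.24 bits
ratio = original_size / compressed_size = 15792 / 8409.24 = 1.8779

Compression ratio = 1.8779


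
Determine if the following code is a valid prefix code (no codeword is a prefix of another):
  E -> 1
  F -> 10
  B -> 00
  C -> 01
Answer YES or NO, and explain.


Checking each pair (does one codeword prefix another?):
  E='1' vs F='10': prefix -- VIOLATION

NO -- this is NOT a valid prefix code. E (1) is a prefix of F (10).


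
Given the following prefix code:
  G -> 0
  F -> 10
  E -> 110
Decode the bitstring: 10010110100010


Decoding step by step:
Bits 10 -> F
Bits 0 -> G
Bits 10 -> F
Bits 110 -> E
Bits 10 -> F
Bits 0 -> G
Bits 0 -> G
Bits 10 -> F


Decoded message: FGFEFGGF


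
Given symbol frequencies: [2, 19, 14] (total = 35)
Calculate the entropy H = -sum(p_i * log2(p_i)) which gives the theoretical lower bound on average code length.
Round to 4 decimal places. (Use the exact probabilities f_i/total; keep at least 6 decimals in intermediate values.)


Per-symbol terms -p_i * log2(p_i) with p_i = f_i/35:
  p = 2/35 = 0.057143: log2(p) = -4.129283, -p*log2(p) = 0.235959
  p = 19/35 = 0.542857: log2(p) = -0.881356, -p*log2(p) = 0.478450
  p = 14/35 = 0.400000: log2(p) = -1.321928, -p*log2(p) = 0.528771
H = 0.235959 + 0.478450 + 0.528771 = 1.243180

H = 1.2432 bits/symbol


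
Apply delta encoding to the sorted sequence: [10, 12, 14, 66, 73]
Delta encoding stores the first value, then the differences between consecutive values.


First value: 10
Deltas:
  12 - 10 = 2
  14 - 12 = 2
  66 - 14 = 52
  73 - 66 = 7


Delta encoded: [10, 2, 2, 52, 7]


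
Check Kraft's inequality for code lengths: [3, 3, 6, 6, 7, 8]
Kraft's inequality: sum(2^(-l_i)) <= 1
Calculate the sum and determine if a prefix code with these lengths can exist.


Sum = 2^(-3) + 2^(-3) + 2^(-6) + 2^(-6) + 2^(-7) + 2^(-8)
    = 0.125 + 0.125 + 0.015625 + 0.015625 + 0.0078125 + 0.00390625
    = 75/256 = 0.29296875
Since 0.29296875 <= 1, Kraft's inequality IS satisfied.
A prefix code with these lengths CAN exist.

Kraft sum = 0.29296875. Satisfied.


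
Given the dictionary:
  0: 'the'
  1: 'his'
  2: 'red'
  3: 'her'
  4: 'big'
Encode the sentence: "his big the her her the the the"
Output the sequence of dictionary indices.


Look up each word in the dictionary:
  'his' -> 1
  'big' -> 4
  'the' -> 0
  'her' -> 3
  'her' -> 3
  'the' -> 0
  'the' -> 0
  'the' -> 0

Encoded: [1, 4, 0, 3, 3, 0, 0, 0]


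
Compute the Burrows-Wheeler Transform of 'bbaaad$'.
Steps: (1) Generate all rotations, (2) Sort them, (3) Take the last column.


Rotations (sorted):
  0: $bbaaad -> last char: d
  1: aaad$bb -> last char: b
  2: aad$bba -> last char: a
  3: ad$bbaa -> last char: a
  4: baaad$b -> last char: b
  5: bbaaad$ -> last char: $
  6: d$bbaaa -> last char: a


BWT = dbaab$a


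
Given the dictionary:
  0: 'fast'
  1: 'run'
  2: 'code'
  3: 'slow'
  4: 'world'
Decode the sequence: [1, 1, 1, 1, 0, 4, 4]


Look up each index in the dictionary:
  1 -> 'run'
  1 -> 'run'
  1 -> 'run'
  1 -> 'run'
  0 -> 'fast'
  4 -> 'world'
  4 -> 'world'

Decoded: "run run run run fast world world"


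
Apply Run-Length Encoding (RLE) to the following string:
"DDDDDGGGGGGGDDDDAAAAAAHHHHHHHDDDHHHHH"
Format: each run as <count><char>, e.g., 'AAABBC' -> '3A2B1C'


Scanning runs left to right:
  i=0: run of 'D' x 5 -> '5D'
  i=5: run of 'G' x 7 -> '7G'
  i=12: run of 'D' x 4 -> '4D'
  i=16: run of 'A' x 6 -> '6A'
  i=22: run of 'H' x 7 -> '7H'
  i=29: run of 'D' x 3 -> '3D'
  i=32: run of 'H' x 5 -> '5H'

RLE = 5D7G4D6A7H3D5H


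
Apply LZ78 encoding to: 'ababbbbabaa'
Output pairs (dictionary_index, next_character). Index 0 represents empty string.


LZ78 encoding steps:
Dictionary: {0: ''}
Step 1: w='' (idx 0), next='a' -> output (0, 'a'), add 'a' as idx 1
Step 2: w='' (idx 0), next='b' -> output (0, 'b'), add 'b' as idx 2
Step 3: w='a' (idx 1), next='b' -> output (1, 'b'), add 'ab' as idx 3
Step 4: w='b' (idx 2), next='b' -> output (2, 'b'), add 'bb' as idx 4
Step 5: w='b' (idx 2), next='a' -> output (2, 'a'), add 'ba' as idx 5
Step 6: w='ba' (idx 5), next='a' -> output (5, 'a'), add 'baa' as idx 6


Encoded: [(0, 'a'), (0, 'b'), (1, 'b'), (2, 'b'), (2, 'a'), (5, 'a')]


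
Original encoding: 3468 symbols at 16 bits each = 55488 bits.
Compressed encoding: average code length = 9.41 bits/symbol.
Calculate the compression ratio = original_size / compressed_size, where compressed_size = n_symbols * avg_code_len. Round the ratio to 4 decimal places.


original_size = n_symbols * orig_bits = 3468 * 16 = 55488 bits
compressed_size = n_symbols * avg_code_len = 3468 * 9.41 = 32633.88 bits
ratio = original_size / compressed_size = 55488 / 32633.88 = 1.7003

Compression ratio = 1.7003


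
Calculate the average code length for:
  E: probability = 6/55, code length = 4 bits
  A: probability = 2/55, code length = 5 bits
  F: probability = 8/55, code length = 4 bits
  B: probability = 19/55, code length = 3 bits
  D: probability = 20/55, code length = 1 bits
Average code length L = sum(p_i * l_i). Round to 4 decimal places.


Weighted contributions p_i * l_i:
  E: (6/55) * 4 = 24/55
  A: (2/55) * 5 = 10/55
  F: (8/55) * 4 = 32/55
  B: (19/55) * 3 = 57/55
  D: (20/55) * 1 = 20/55
Sum = (24 + 10 + 32 + 57 + 20)/55 = 143/55

L = 143/55 = 2.6000 bits/symbol


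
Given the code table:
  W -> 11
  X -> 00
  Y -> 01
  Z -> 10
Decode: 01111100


Decoding:
01 -> Y
11 -> W
11 -> W
00 -> X


Result: YWWX


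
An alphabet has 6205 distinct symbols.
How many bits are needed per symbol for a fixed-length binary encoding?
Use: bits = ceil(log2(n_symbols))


log2(6205) = 12.5992
Bracket: 2^12 = 4096 < 6205 <= 2^13 = 8192
So ceil(log2(6205)) = 13

bits = ceil(log2(6205)) = ceil(12.5992) = 13 bits


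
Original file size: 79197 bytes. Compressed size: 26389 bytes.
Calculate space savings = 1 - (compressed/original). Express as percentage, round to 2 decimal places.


ratio = compressed/original = 26389/79197 = 0.333207
savings = 1 - ratio = 1 - 0.333207 = 0.666793
as a percentage: 0.666793 * 100 = 66.68%

Space savings = 1 - 26389/79197 = 66.68%


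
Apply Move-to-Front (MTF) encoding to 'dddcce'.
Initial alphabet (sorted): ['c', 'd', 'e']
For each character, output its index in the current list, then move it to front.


MTF encoding:
'd': index 1 in ['c', 'd', 'e'] -> ['d', 'c', 'e']
'd': index 0 in ['d', 'c', 'e'] -> ['d', 'c', 'e']
'd': index 0 in ['d', 'c', 'e'] -> ['d', 'c', 'e']
'c': index 1 in ['d', 'c', 'e'] -> ['c', 'd', 'e']
'c': index 0 in ['c', 'd', 'e'] -> ['c', 'd', 'e']
'e': index 2 in ['c', 'd', 'e'] -> ['e', 'c', 'd']


Output: [1, 0, 0, 1, 0, 2]


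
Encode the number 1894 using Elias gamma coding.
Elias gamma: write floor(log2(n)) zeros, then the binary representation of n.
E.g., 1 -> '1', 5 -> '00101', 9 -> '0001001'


num_bits = floor(log2(1894)) + 1 = 11
leading_zeros = num_bits - 1 = 10
binary(1894) = 11101100110

Elias gamma(1894) = '0000000000' + '11101100110' = 000000000011101100110 (21 bits)


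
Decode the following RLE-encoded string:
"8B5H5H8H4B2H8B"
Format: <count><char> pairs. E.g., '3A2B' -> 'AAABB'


Expanding each <count><char> pair:
  8B -> 'BBBBBBBB'
  5H -> 'HHHHH'
  5H -> 'HHHHH'
  8H -> 'HHHHHHHH'
  4B -> 'BBBB'
  2H -> 'HH'
  8B -> 'BBBBBBBB'

Decoded = BBBBBBBBHHHHHHHHHHHHHHHHHHBBBBHHBBBBBBBB


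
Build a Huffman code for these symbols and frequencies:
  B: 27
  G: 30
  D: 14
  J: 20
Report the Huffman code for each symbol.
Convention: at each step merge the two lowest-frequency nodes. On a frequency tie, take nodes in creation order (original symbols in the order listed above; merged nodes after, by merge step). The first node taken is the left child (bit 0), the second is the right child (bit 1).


Huffman tree construction:
Step 1: Merge D(14) + J(20) = 34
Step 2: Merge B(27) + G(30) = 57
Step 3: Merge (D+J)(34) + (B+G)(57) = 91
Read each symbol's code off the tree from the root (left child = 0, right child = 1).

Codes:
  B: 10 (length 2)
  G: 11 (length 2)
  D: 00 (length 2)
  J: 01 (length 2)
Average code length: 182/91 = 2.0000 bits/symbol


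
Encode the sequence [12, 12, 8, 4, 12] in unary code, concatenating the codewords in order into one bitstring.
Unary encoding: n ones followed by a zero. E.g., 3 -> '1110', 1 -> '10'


Encode each number as n ones followed by a terminating 0:
  12 -> 1111111111110 (13 bits)
  12 -> 1111111111110 (13 bits)
  8 -> 111111110 (9 bits)
  4 -> 11110 (5 bits)
  12 -> 1111111111110 (13 bits)
Total length = 13 + 13 + 9 + 5 + 13 = 53 bits.

Unary([12, 12, 8, 4, 12]) = 11111111111101111111111110111111110111101111111111110 (53 bits)


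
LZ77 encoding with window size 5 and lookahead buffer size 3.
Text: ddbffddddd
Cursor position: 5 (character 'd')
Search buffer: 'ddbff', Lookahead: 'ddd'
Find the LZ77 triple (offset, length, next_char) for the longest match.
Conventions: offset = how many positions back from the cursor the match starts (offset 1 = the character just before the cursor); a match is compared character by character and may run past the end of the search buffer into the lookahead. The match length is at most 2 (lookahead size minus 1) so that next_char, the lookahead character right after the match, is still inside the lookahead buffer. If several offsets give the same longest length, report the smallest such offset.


Try each offset into the search buffer:
  offset=1 (pos 4, char 'f'): match length 0
  offset=2 (pos 3, char 'f'): match length 0
  offset=3 (pos 2, char 'b'): match length 0
  offset=4 (pos 1, char 'd'): match length 1
  offset=5 (pos 0, char 'd'): match length 2
Longest match has length 2 at offset 5.
next_char = character at position 5 + 2 = 7 -> 'd'

Best match: offset=5, length=2 (matching 'dd' starting at position 0)
LZ77 triple: (5, 2, 'd')
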